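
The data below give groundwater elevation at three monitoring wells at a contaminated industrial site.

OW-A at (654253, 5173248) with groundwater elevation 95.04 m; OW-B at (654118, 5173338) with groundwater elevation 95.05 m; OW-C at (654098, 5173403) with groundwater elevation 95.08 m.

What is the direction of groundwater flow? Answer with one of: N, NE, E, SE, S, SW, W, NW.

SW

Differences from OW-A: to OW-B (Δx, Δy, Δh) = (-135, 90, +0.01); to OW-C = (-155, 155, +0.04).
Solve a·Δx + b·Δy = Δh: det = (-135)·155 − (-155)·90 = -6975.
∂h/∂x = [(+0.01)·155 − (+0.04)·90] / -6975 = +0.0002939
∂h/∂y = [(-135)·(+0.04) − (-155)·(+0.01)] / -6975 = +0.0005520
Flow = −∇h = (-0.0002939 east, -0.0005520 north), which points southwest.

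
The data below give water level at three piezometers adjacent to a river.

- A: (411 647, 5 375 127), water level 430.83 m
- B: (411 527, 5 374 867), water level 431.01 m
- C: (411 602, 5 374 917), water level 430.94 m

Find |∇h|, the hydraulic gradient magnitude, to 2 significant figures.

0.00078

Differences from A: to B (Δx, Δy, Δh) = (-120, -260, +0.18); to C = (-45, -210, +0.11).
Determinant of the coordinate differences = (-120)·(-210) − (-45)·(-260) = 13500.
∂h/∂x = [(+0.18)·(-210) − (+0.11)·(-260)] / 13500 = -0.0006815
∂h/∂y = [(-120)·(+0.11) − (-45)·(+0.18)] / 13500 = -0.0003778
|∇h| = √(-0.0006815² + -0.0003778²) = 0.0007792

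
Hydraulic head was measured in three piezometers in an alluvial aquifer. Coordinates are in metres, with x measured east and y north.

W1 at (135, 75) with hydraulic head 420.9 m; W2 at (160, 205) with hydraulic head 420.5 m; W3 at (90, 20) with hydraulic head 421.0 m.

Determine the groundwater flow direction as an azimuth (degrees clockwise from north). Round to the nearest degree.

With h = a·x + b·y + c and W1 as origin, the differences give:
  25·a + 130·b = -0.4
  (-45)·a + (-55)·b = +0.1
Eliminate b (×(-55) and ×130, subtract): 4475·a = 9.00 → a = ∂h/∂x = +0.002011
Back-substitute: b = ∂h/∂y = -0.003464.
Flow direction (−∇h) has components (-0.002011 E, +0.003464 N).
Azimuth = atan2(E, N) = atan2(-0.002011, +0.003464) = 329.9° ≈ 330°.

330°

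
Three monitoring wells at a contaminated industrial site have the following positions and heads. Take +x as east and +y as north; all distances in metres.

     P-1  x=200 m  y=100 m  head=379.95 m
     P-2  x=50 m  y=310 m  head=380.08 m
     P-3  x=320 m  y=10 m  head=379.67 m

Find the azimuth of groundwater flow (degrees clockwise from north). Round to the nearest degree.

061°

Three-point gradient (reference P-1): Δ to P-2 = (-150, 210, +0.13), Δ to P-3 = (120, -90, -0.28).
∂h/∂x = -0.004026, ∂h/∂y = -0.002256 (det = -11700).
Flow direction (−∇h) has components (+0.004026 E, +0.002256 N).
Azimuth = atan2(E, N) = atan2(+0.004026, +0.002256) = 60.7° ≈ 061°.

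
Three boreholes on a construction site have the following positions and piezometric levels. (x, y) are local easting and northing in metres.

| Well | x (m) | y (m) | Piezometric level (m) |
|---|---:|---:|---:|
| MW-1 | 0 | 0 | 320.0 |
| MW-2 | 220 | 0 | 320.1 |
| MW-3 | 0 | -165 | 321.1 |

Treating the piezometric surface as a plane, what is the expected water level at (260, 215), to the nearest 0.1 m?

318.7 m

∂h/∂x = (320.1 − 320.0) / (220 − 0) = +0.0004545
∂h/∂y = (321.1 − 320.0) / (-165 − 0) = -0.006667
h(260, 215) = 320.0 + (+0.0004545)·(260) + (-0.006667)·(215) = 320.0 +0.118 -1.433 = 318.685 m.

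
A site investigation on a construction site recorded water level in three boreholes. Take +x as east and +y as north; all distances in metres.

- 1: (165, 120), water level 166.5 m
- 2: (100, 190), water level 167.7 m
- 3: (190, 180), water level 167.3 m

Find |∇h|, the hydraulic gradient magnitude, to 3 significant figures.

0.0148

Taking 1 as reference: 2−1 = (-65, 70, +1.2); 3−1 = (25, 60, +0.8).
Solve a·Δx + b·Δy = Δh: det = (-65)·60 − 25·70 = -5650.
∂h/∂x = [(+1.2)·60 − (+0.8)·70] / -5650 = -0.002832
∂h/∂y = [(-65)·(+0.8) − 25·(+1.2)] / -5650 = +0.01451
|∇h| = √(-0.002832² + 0.01451²) = 0.01478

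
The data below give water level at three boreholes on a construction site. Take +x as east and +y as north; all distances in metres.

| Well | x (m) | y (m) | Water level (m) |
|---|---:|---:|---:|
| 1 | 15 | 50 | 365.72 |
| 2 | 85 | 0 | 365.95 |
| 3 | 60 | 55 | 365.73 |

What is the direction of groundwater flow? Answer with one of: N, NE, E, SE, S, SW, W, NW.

N

Differences from 1: to 2 (Δx, Δy, Δh) = (70, -50, +0.23); to 3 = (45, 5, +0.01).
Determinant of the coordinate differences = 70·5 − 45·(-50) = 2600.
∂h/∂x = [(+0.23)·5 − (+0.01)·(-50)] / 2600 = +0.0006346
∂h/∂y = [70·(+0.01) − 45·(+0.23)] / 2600 = -0.003712
Flow = −∇h = (-0.0006346 east, +0.003712 north), which points north.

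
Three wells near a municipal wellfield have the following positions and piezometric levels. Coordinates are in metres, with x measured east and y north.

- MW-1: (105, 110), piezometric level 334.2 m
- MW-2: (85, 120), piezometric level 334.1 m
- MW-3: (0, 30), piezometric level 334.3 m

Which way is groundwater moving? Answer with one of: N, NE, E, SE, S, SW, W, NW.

With h = a·x + b·y + c and MW-1 as origin, the differences give:
  (-20)·a + 10·b = -0.1
  (-105)·a + (-80)·b = +0.1
Eliminate b (×(-80) and ×10, subtract): 2650·a = 7.00 → a = ∂h/∂x = +0.002642
Back-substitute: b = ∂h/∂y = -0.004717.
Flow = −∇h = (-0.002642 east, +0.004717 north), which points northwest.

NW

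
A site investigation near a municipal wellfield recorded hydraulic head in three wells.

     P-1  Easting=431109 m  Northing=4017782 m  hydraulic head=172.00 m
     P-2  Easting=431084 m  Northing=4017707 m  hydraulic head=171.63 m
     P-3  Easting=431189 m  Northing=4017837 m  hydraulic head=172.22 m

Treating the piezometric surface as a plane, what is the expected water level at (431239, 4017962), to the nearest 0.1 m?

172.8 m

With h = a·x + b·y + c and P-1 as origin, the differences give:
  (-25)·a + (-75)·b = -0.37
  80·a + 55·b = +0.22
Eliminate b (×55 and ×(-75), subtract): 4625·a = -3.850 → a = ∂h/∂x = -0.0008324
Back-substitute: b = ∂h/∂y = +0.005211.
h(431239, 4017962) = 172.00 + (-0.0008324)·(130) + (+0.005211)·(180) = 172.00 -0.108 +0.938 = 172.830 m.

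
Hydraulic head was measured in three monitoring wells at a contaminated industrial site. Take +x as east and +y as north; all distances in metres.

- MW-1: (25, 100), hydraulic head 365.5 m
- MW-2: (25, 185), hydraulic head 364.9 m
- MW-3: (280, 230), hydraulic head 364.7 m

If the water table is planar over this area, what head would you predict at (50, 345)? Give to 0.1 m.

Taking MW-1 as reference: MW-2−MW-1 = (0, 85, -0.6); MW-3−MW-1 = (255, 130, -0.8).
Solve a·Δx + b·Δy = Δh: det = 0·130 − 255·85 = -21675.
∂h/∂x = [(-0.6)·130 − (-0.8)·85] / -21675 = +0.0004614
∂h/∂y = [0·(-0.8) − 255·(-0.6)] / -21675 = -0.007059
h(50, 345) = 365.5 + (+0.0004614)·(25) + (-0.007059)·(245) = 365.5 +0.012 -1.729 = 363.782 m.

363.8 m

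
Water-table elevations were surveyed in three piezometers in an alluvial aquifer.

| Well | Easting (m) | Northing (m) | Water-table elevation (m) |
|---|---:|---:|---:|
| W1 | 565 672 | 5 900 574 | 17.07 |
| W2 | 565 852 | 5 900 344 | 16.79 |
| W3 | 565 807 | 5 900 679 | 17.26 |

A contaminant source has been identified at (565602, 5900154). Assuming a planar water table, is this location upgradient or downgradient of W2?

Taking W1 as reference: W2−W1 = (180, -230, -0.28); W3−W1 = (135, 105, +0.19).
Determinant of the coordinate differences = 180·105 − 135·(-230) = 49950.
∂h/∂x = [(-0.28)·105 − (+0.19)·(-230)] / 49950 = +0.0002863
∂h/∂y = [180·(+0.19) − 135·(-0.28)] / 49950 = +0.001441
Head at (565602, 5900154) = 17.07 + (+0.0002863)·(-70) + (+0.001441)·(-420) = 16.44 m.
That is lower than the 16.79 m at W2, so the point is downgradient.

downgradient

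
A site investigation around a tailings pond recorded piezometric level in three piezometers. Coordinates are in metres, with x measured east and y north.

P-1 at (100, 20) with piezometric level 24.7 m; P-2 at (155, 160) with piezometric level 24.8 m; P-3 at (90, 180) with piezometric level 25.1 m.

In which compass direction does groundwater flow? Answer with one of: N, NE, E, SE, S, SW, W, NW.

Taking P-1 as reference: P-2−P-1 = (55, 140, +0.1); P-3−P-1 = (-10, 160, +0.4).
Solve a·Δx + b·Δy = Δh: det = 55·160 − (-10)·140 = 10200.
∂h/∂x = [(+0.1)·160 − (+0.4)·140] / 10200 = -0.003922
∂h/∂y = [55·(+0.4) − (-10)·(+0.1)] / 10200 = +0.002255
Flow = −∇h = (+0.003922 east, -0.002255 north), which points southeast.

SE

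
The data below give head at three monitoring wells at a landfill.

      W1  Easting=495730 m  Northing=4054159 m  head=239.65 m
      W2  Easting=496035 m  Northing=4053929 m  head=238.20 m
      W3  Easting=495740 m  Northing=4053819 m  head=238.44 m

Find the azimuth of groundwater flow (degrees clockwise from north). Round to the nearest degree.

Taking W1 as reference: W2−W1 = (305, -230, -1.45); W3−W1 = (10, -340, -1.21).
Determinant of the coordinate differences = 305·(-340) − 10·(-230) = -101400.
∂h/∂x = [(-1.45)·(-340) − (-1.21)·(-230)] / -101400 = -0.002117
∂h/∂y = [305·(-1.21) − 10·(-1.45)] / -101400 = +0.003497
Flow direction (−∇h) has components (+0.002117 E, -0.003497 N).
Azimuth = atan2(E, N) = atan2(+0.002117, -0.003497) = 148.8° ≈ 149°.

149°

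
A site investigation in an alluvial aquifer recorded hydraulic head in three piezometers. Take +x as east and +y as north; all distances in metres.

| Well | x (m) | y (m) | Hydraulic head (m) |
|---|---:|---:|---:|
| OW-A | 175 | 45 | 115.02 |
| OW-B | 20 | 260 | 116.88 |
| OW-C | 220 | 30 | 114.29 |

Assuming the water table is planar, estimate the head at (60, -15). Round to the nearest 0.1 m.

117.3 m

With h = a·x + b·y + c and OW-A as origin, the differences give:
  (-155)·a + 215·b = +1.86
  45·a + (-15)·b = -0.73
Eliminate b (×(-15) and ×215, subtract): -7350·a = 129.050 → a = ∂h/∂x = -0.01756
Back-substitute: b = ∂h/∂y = -0.004007.
h(60, -15) = 115.02 + (-0.01756)·(-115) + (-0.004007)·(-60) = 115.02 +2.019 +0.240 = 117.280 m.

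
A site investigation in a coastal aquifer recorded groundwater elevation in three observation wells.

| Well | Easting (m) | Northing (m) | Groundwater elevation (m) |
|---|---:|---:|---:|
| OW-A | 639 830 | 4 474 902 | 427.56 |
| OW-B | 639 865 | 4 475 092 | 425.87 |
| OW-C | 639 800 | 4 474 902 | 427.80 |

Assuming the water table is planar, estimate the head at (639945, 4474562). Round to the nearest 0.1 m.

Differences from OW-A: to OW-B (Δx, Δy, Δh) = (35, 190, -1.69); to OW-C = (-30, 0, +0.24).
Determinant of the coordinate differences = 35·0 − (-30)·190 = 5700.
∂h/∂x = [(-1.69)·0 − (+0.24)·190] / 5700 = -0.008000
∂h/∂y = [35·(+0.24) − (-30)·(-1.69)] / 5700 = -0.007421
h(639945, 4474562) = 427.56 + (-0.008000)·(115) + (-0.007421)·(-340) = 427.56 -0.920 +2.523 = 429.163 m.

429.2 m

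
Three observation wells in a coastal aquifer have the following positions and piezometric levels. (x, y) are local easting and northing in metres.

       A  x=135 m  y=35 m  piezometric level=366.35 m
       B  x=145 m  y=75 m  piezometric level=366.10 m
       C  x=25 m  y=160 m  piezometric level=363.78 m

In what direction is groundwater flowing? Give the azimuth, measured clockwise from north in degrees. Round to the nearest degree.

307°

Three-point gradient (reference A): Δ to B = (10, 40, -0.25), Δ to C = (-110, 125, -2.57).
∂h/∂x = +0.01266, ∂h/∂y = -0.009416 (det = 5650).
Flow direction (−∇h) has components (-0.01266 E, +0.009416 N).
Azimuth = atan2(E, N) = atan2(-0.01266, +0.009416) = 306.6° ≈ 307°.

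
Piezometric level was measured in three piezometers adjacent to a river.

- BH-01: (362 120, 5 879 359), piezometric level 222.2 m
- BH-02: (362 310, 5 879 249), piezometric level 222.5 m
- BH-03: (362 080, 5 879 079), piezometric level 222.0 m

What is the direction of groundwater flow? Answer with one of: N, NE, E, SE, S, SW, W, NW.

Differences from BH-01: to BH-02 (Δx, Δy, Δh) = (190, -110, +0.3); to BH-03 = (-40, -280, -0.2).
Determinant of the coordinate differences = 190·(-280) − (-40)·(-110) = -57600.
∂h/∂x = [(+0.3)·(-280) − (-0.2)·(-110)] / -57600 = +0.001840
∂h/∂y = [190·(-0.2) − (-40)·(+0.3)] / -57600 = +0.0004514
Flow = −∇h = (-0.001840 east, -0.0004514 north), which points west.

W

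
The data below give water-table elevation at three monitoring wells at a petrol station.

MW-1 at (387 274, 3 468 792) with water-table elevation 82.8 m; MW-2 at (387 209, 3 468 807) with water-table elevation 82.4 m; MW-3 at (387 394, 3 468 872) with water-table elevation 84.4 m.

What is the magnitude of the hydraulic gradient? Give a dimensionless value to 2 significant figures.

Differences from MW-1: to MW-2 (Δx, Δy, Δh) = (-65, 15, -0.4); to MW-3 = (120, 80, +1.6).
Solve a·Δx + b·Δy = Δh: det = (-65)·80 − 120·15 = -7000.
∂h/∂x = [(-0.4)·80 − (+1.6)·15] / -7000 = +0.008000
∂h/∂y = [(-65)·(+1.6) − 120·(-0.4)] / -7000 = +0.008000
|∇h| = √(0.008000² + 0.008000²) = 0.01131

0.011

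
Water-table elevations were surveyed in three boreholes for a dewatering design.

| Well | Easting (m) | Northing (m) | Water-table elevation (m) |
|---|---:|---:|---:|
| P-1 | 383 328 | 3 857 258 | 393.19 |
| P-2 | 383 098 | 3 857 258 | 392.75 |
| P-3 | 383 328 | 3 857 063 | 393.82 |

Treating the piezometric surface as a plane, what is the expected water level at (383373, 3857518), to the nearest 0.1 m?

∂h/∂x = (392.75 − 393.19) / (383098 − 383328) = +0.001913
∂h/∂y = (393.82 − 393.19) / (3857063 − 3857258) = -0.003231
h(383373, 3857518) = 393.19 + (+0.001913)·(45) + (-0.003231)·(260) = 393.19 +0.086 -0.840 = 392.436 m.

392.4 m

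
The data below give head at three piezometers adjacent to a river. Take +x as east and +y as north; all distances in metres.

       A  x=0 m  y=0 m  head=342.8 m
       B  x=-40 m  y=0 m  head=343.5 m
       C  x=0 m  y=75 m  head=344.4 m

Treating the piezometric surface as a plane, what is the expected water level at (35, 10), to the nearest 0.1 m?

∂h/∂x = (343.5 − 342.8) / (-40 − 0) = -0.01750
∂h/∂y = (344.4 − 342.8) / (75 − 0) = +0.02133
h(35, 10) = 342.8 + (-0.01750)·(35) + (+0.02133)·(10) = 342.8 -0.612 +0.213 = 342.401 m.

342.4 m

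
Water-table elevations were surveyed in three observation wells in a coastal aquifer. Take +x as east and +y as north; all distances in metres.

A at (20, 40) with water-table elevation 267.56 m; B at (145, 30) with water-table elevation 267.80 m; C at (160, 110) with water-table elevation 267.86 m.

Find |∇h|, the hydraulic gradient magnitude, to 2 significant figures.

0.0020

With h = a·x + b·y + c and A as origin, the differences give:
  125·a + (-10)·b = +0.24
  140·a + 70·b = +0.30
Eliminate b (×70 and ×(-10), subtract): 10150·a = 19.800 → a = ∂h/∂x = +0.001951
Back-substitute: b = ∂h/∂y = +0.0003842.
|∇h| = √(0.001951² + 0.0003842²) = 0.001988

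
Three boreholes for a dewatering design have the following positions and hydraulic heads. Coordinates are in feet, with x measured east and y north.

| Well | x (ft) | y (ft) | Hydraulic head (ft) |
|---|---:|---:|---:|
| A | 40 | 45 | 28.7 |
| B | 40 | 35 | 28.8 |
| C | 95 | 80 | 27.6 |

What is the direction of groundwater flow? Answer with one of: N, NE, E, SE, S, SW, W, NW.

NE

Differences from A: to B (Δx, Δy, Δh) = (0, -10, +0.1); to C = (55, 35, -1.1).
Solve a·Δx + b·Δy = Δh: det = 0·35 − 55·(-10) = 550.
∂h/∂x = [(+0.1)·35 − (-1.1)·(-10)] / 550 = -0.01364
∂h/∂y = [0·(-1.1) − 55·(+0.1)] / 550 = -0.01000
Flow = −∇h = (+0.01364 east, +0.01000 north), which points northeast.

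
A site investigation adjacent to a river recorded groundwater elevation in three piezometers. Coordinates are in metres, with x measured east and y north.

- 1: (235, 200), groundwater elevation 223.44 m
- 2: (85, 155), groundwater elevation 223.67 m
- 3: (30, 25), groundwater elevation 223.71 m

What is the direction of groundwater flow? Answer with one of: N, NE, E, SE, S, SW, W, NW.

With h = a·x + b·y + c and 1 as origin, the differences give:
  (-150)·a + (-45)·b = +0.23
  (-205)·a + (-175)·b = +0.27
Eliminate b (×(-175) and ×(-45), subtract): 17025·a = -28.100 → a = ∂h/∂x = -0.001651
Back-substitute: b = ∂h/∂y = +0.0003906.
Flow = −∇h = (+0.001651 east, -0.0003906 north), which points east.

E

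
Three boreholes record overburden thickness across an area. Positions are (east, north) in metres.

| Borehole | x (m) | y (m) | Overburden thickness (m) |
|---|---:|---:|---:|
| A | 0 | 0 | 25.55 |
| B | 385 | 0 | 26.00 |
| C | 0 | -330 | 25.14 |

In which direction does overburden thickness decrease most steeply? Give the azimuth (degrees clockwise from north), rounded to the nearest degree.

∂d/∂x = (26.00 − 25.55) / (385 − 0) = +0.001169
∂d/∂y = (25.14 − 25.55) / (-330 − 0) = +0.001242
Steepest decrease is along −∇f: components (-0.001169 E, -0.001242 N).
Azimuth = atan2(-0.001169, -0.001242) = 223.3° ≈ 223°.

223°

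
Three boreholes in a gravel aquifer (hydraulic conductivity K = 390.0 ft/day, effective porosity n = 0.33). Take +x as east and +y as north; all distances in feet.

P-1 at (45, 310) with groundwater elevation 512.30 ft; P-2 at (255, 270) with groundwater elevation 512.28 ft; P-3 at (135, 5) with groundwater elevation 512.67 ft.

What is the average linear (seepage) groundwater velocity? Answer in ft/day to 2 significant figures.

1.6 ft/day

With h = a·x + b·y + c and P-1 as origin, the differences give:
  210·a + (-40)·b = -0.02
  90·a + (-305)·b = +0.37
Eliminate b (×(-305) and ×(-40), subtract): -60450·a = 20.900 → a = ∂h/∂x = -0.0003457
Back-substitute: b = ∂h/∂y = -0.001315.
|∇h| = √(-0.0003457² + -0.001315²) = 0.00136
Seepage velocity v = K·i/n = 390.0 × 0.00136 / 0.33 = 1.607 ft/day.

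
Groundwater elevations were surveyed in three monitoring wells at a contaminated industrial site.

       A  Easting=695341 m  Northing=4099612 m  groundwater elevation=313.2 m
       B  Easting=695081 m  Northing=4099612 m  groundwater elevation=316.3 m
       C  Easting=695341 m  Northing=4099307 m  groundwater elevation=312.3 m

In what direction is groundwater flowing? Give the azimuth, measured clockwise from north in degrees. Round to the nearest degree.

104°

∂h/∂x = (316.3 − 313.2) / (695081 − 695341) = -0.01192
∂h/∂y = (312.3 − 313.2) / (4099307 − 4099612) = +0.002951
Flow direction (−∇h) has components (+0.01192 E, -0.002951 N).
Azimuth = atan2(E, N) = atan2(+0.01192, -0.002951) = 103.9° ≈ 104°.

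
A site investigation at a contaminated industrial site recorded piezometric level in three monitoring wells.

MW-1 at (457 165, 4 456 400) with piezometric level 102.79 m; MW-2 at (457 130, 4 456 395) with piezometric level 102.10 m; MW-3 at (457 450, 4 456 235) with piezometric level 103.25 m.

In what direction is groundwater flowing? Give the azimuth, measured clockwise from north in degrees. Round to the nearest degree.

Differences from MW-1: to MW-2 (Δx, Δy, Δh) = (-35, -5, -0.69); to MW-3 = (285, -165, +0.46).
Determinant of the coordinate differences = (-35)·(-165) − 285·(-5) = 7200.
∂h/∂x = [(-0.69)·(-165) − (+0.46)·(-5)] / 7200 = +0.01613
∂h/∂y = [(-35)·(+0.46) − 285·(-0.69)] / 7200 = +0.02508
Flow direction (−∇h) has components (-0.01613 E, -0.02508 N).
Azimuth = atan2(E, N) = atan2(-0.01613, -0.02508) = 212.8° ≈ 213°.

213°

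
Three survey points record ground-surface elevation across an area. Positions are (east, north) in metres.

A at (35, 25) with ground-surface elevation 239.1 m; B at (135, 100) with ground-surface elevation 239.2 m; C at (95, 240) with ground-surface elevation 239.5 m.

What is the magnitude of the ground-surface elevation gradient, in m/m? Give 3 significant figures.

Three-point gradient (reference A): Δ to B = (100, 75, +0.1), Δ to C = (60, 215, +0.4).
∂z/∂x = -0.0005000, ∂z/∂y = +0.002000 (det = 17000).
|∇f| = √(-0.0005000² + 0.002000²) = 0.002062 m/m

0.00206 m/m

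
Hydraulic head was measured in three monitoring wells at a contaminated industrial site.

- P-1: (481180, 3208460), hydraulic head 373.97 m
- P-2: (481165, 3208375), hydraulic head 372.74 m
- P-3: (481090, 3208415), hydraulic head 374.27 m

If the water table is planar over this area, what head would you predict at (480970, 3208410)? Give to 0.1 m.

Differences from P-1: to P-2 (Δx, Δy, Δh) = (-15, -85, -1.23); to P-3 = (-90, -45, +0.30).
Solve a·Δx + b·Δy = Δh: det = (-15)·(-45) − (-90)·(-85) = -6975.
∂h/∂x = [(-1.23)·(-45) − (+0.30)·(-85)] / -6975 = -0.01159
∂h/∂y = [(-15)·(+0.30) − (-90)·(-1.23)] / -6975 = +0.01652
h(480970, 3208410) = 373.97 + (-0.01159)·(-210) + (+0.01652)·(-50) = 373.97 +2.434 -0.826 = 375.578 m.

375.6 m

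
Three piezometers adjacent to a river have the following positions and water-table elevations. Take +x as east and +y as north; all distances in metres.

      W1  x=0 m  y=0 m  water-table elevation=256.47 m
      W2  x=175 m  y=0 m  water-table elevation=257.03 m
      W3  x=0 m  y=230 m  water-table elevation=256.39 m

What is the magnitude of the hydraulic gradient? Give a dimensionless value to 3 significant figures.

0.00322

∂h/∂x = (257.03 − 256.47) / (175 − 0) = +0.003200
∂h/∂y = (256.39 − 256.47) / (230 − 0) = -0.0003478
|∇h| = √(0.003200² + -0.0003478²) = 0.003219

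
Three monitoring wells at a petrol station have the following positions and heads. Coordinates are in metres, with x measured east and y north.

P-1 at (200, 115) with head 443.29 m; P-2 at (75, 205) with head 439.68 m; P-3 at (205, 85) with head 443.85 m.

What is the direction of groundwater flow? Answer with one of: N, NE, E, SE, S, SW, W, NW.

NW

With h = a·x + b·y + c and P-1 as origin, the differences give:
  (-125)·a + 90·b = -3.61
  5·a + (-30)·b = +0.56
Eliminate b (×(-30) and ×90, subtract): 3300·a = 57.900 → a = ∂h/∂x = +0.01755
Back-substitute: b = ∂h/∂y = -0.01574.
Flow = −∇h = (-0.01755 east, +0.01574 north), which points northwest.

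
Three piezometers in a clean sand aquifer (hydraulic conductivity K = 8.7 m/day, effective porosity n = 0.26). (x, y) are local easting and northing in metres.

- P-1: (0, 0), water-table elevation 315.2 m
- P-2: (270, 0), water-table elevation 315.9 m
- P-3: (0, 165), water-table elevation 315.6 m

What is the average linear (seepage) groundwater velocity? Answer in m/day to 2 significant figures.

∂h/∂x = (315.9 − 315.2) / (270 − 0) = +0.002593
∂h/∂y = (315.6 − 315.2) / (165 − 0) = +0.002424
|∇h| = √(0.002593² + 0.002424²) = 0.00355
Seepage velocity v = K·i/n = 8.7 × 0.00355 / 0.26 = 0.1188 m/day.

0.12 m/day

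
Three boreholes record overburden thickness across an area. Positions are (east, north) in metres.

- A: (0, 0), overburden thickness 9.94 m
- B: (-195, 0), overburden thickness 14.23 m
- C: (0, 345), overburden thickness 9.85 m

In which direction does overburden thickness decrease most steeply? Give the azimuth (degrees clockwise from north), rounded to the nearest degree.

089°

∂d/∂x = (14.23 − 9.94) / (-195 − 0) = -0.02200
∂d/∂y = (9.85 − 9.94) / (345 − 0) = -0.0002609
Steepest decrease is along −∇f: components (+0.02200 E, +0.0002609 N).
Azimuth = atan2(+0.02200, +0.0002609) = 89.3° ≈ 089°.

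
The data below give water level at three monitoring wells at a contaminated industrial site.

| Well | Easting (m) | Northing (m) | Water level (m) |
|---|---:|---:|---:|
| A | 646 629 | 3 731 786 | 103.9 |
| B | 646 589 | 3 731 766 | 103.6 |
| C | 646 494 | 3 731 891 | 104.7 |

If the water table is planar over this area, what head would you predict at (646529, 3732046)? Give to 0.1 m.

106.4 m

Taking A as reference: B−A = (-40, -20, -0.3); C−A = (-135, 105, +0.8).
Determinant of the coordinate differences = (-40)·105 − (-135)·(-20) = -6900.
∂h/∂x = [(-0.3)·105 − (+0.8)·(-20)] / -6900 = +0.002246
∂h/∂y = [(-40)·(+0.8) − (-135)·(-0.3)] / -6900 = +0.01051
h(646529, 3732046) = 103.9 + (+0.002246)·(-100) + (+0.01051)·(260) = 103.9 -0.225 +2.732 = 106.407 m.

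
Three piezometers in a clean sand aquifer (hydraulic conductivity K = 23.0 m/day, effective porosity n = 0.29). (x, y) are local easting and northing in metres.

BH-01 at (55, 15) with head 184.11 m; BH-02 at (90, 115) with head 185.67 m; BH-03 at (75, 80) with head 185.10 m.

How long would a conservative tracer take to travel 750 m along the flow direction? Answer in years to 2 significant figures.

1.7 years

Differences from BH-01: to BH-02 (Δx, Δy, Δh) = (35, 100, +1.56); to BH-03 = (20, 65, +0.99).
Solve a·Δx + b·Δy = Δh: det = 35·65 − 20·100 = 275.
∂h/∂x = [(+1.56)·65 − (+0.99)·100] / 275 = +0.008727
∂h/∂y = [35·(+0.99) − 20·(+1.56)] / 275 = +0.01255
|∇h| = √(0.008727² + 0.01255²) = 0.01529
Seepage velocity v = K·i/n = 23.0 × 0.01529 / 0.29 = 1.213 m/day.
t = 750 / 1.213 = 618.3 days = 1.69 years.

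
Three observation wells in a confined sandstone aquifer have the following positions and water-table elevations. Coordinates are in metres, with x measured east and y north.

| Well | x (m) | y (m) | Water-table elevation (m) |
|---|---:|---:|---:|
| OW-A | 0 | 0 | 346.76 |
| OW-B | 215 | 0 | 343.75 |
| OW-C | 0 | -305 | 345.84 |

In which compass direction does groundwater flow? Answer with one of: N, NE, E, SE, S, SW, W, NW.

∂h/∂x = (343.75 − 346.76) / (215 − 0) = -0.01400
∂h/∂y = (345.84 − 346.76) / (-305 − 0) = +0.003016
Flow = −∇h = (+0.01400 east, -0.003016 north), which points east.

E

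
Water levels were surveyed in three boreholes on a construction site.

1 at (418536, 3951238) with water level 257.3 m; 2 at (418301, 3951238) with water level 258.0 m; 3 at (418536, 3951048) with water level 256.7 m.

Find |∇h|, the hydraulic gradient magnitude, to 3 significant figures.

∂h/∂x = (258.0 − 257.3) / (418301 − 418536) = -0.002979
∂h/∂y = (256.7 − 257.3) / (3951048 − 3951238) = +0.003158
|∇h| = √(-0.002979² + 0.003158²) = 0.004341

0.00434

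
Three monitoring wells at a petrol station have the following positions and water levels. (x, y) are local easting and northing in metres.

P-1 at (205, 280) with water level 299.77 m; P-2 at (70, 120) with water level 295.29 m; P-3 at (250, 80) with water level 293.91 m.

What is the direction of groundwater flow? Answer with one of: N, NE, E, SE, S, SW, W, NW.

S

Taking P-1 as reference: P-2−P-1 = (-135, -160, -4.48); P-3−P-1 = (45, -200, -5.86).
Solve a·Δx + b·Δy = Δh: det = (-135)·(-200) − 45·(-160) = 34200.
∂h/∂x = [(-4.48)·(-200) − (-5.86)·(-160)] / 34200 = -0.001216
∂h/∂y = [(-135)·(-5.86) − 45·(-4.48)] / 34200 = +0.02903
Flow = −∇h = (+0.001216 east, -0.02903 north), which points south.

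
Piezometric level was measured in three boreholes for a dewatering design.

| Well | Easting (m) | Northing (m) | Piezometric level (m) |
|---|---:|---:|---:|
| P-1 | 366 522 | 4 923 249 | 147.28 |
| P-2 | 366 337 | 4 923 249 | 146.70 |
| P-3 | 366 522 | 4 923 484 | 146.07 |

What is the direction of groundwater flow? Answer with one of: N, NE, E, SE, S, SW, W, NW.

∂h/∂x = (146.70 − 147.28) / (366337 − 366522) = +0.003135
∂h/∂y = (146.07 − 147.28) / (4923484 − 4923249) = -0.005149
Flow = −∇h = (-0.003135 east, +0.005149 north), which points northwest.

NW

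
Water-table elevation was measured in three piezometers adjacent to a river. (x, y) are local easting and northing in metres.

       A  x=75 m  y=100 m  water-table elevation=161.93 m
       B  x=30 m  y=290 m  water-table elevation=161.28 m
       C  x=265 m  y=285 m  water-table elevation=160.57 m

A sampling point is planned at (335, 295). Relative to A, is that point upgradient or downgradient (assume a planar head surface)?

downgradient

Differences from A: to B (Δx, Δy, Δh) = (-45, 190, -0.65); to C = (190, 185, -1.36).
Determinant of the coordinate differences = (-45)·185 − 190·190 = -44425.
∂h/∂x = [(-0.65)·185 − (-1.36)·190] / -44425 = -0.003110
∂h/∂y = [(-45)·(-1.36) − 190·(-0.65)] / -44425 = -0.004158
Head at (335, 295) = 161.93 + (-0.003110)·(260) + (-0.004158)·(195) = 160.31 m.
That is lower than the 161.93 m at A, so the point is downgradient.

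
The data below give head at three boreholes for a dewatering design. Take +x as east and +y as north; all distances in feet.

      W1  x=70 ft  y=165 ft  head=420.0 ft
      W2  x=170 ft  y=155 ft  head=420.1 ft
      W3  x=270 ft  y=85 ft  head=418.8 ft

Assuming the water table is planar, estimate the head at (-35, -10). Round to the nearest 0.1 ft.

Three-point gradient (reference W1): Δ to W2 = (100, -10, +0.1), Δ to W3 = (200, -80, -1.2).
∂h/∂x = +0.003333, ∂h/∂y = +0.02333 (det = -6000).
h(-35, -10) = 420.0 + (+0.003333)·(-105) + (+0.02333)·(-175) = 420.0 -0.350 -4.083 = 415.567 ft.

415.6 ft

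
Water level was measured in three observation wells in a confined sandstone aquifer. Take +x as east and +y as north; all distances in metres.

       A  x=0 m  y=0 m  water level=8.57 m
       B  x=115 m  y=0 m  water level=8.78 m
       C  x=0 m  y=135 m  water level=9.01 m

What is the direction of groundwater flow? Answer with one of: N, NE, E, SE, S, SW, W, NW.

SW

∂h/∂x = (8.78 − 8.57) / (115 − 0) = +0.001826
∂h/∂y = (9.01 − 8.57) / (135 − 0) = +0.003259
Flow = −∇h = (-0.001826 east, -0.003259 north), which points southwest.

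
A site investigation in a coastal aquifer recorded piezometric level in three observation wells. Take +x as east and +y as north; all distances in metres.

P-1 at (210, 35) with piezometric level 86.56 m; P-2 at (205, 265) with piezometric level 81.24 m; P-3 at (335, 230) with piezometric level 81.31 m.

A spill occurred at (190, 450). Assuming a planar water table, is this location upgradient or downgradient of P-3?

downgradient

Three-point gradient (reference P-1): Δ to P-2 = (-5, 230, -5.32), Δ to P-3 = (125, 195, -5.25).
∂h/∂x = -0.005722, ∂h/∂y = -0.02325 (det = -29725).
Head at (190, 450) = 86.56 + (-0.005722)·(-20) + (-0.02325)·(415) = 77.02 m.
That is lower than the 81.31 m at P-3, so the point is downgradient.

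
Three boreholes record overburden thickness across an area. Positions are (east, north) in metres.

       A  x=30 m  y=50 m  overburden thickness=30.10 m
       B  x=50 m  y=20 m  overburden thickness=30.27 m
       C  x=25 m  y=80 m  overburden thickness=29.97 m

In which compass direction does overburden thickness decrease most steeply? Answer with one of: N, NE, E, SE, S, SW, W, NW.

NW

Taking A as reference: B−A = (20, -30, +0.17); C−A = (-5, 30, -0.13).
Solve a·Δx + b·Δy = Δd: det = 20·30 − (-5)·(-30) = 450.
∂d/∂x = [(+0.17)·30 − (-0.13)·(-30)] / 450 = +0.002667
∂d/∂y = [20·(-0.13) − (-5)·(+0.17)] / 450 = -0.003889
Steepest decrease is along −∇f = (-0.002667 E, +0.003889 N) → northwest.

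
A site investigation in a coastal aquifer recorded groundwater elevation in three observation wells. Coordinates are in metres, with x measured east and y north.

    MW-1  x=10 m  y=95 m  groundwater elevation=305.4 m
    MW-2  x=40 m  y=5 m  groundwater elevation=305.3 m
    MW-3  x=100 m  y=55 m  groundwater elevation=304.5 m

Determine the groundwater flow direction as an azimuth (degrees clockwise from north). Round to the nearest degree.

Differences from MW-1: to MW-2 (Δx, Δy, Δh) = (30, -90, -0.1); to MW-3 = (90, -40, -0.9).
Determinant of the coordinate differences = 30·(-40) − 90·(-90) = 6900.
∂h/∂x = [(-0.1)·(-40) − (-0.9)·(-90)] / 6900 = -0.01116
∂h/∂y = [30·(-0.9) − 90·(-0.1)] / 6900 = -0.002609
Flow direction (−∇h) has components (+0.01116 E, +0.002609 N).
Azimuth = atan2(E, N) = atan2(+0.01116, +0.002609) = 76.8° ≈ 077°.

077°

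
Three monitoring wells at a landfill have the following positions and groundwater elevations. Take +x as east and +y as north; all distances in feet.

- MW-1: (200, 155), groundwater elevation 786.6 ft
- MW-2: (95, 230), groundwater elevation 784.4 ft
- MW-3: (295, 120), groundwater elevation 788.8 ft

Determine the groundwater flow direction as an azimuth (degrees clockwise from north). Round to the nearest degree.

Differences from MW-1: to MW-2 (Δx, Δy, Δh) = (-105, 75, -2.2); to MW-3 = (95, -35, +2.2).
Solve a·Δx + b·Δy = Δh: det = (-105)·(-35) − 95·75 = -3450.
∂h/∂x = [(-2.2)·(-35) − (+2.2)·75] / -3450 = +0.02551
∂h/∂y = [(-105)·(+2.2) − 95·(-2.2)] / -3450 = +0.006377
Flow direction (−∇h) has components (-0.02551 E, -0.006377 N).
Azimuth = atan2(E, N) = atan2(-0.02551, -0.006377) = 256.0° ≈ 256°.

256°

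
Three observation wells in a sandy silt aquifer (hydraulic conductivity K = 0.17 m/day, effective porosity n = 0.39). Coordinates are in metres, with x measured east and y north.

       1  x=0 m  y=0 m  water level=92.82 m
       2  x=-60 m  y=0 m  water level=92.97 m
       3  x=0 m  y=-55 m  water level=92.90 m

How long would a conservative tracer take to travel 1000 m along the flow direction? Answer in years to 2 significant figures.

2200 years

∂h/∂x = (92.97 − 92.82) / (-60 − 0) = -0.002500
∂h/∂y = (92.90 − 92.82) / (-55 − 0) = -0.001455
|∇h| = √(-0.002500² + -0.001455²) = 0.002893
Seepage velocity v = K·i/n = 0.17 × 0.002893 / 0.39 = 0.001261 m/day.
t = 1000 / 0.001261 = 7.93e+05 days = 2.17e+03 years.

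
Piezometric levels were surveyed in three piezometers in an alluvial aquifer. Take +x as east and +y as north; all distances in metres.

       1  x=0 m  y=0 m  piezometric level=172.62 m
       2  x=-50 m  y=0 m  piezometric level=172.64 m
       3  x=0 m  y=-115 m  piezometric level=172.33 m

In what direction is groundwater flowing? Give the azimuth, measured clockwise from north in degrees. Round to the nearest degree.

171°

∂h/∂x = (172.64 − 172.62) / (-50 − 0) = -0.0004000
∂h/∂y = (172.33 − 172.62) / (-115 − 0) = +0.002522
Flow direction (−∇h) has components (+0.0004000 E, -0.002522 N).
Azimuth = atan2(E, N) = atan2(+0.0004000, -0.002522) = 171.0° ≈ 171°.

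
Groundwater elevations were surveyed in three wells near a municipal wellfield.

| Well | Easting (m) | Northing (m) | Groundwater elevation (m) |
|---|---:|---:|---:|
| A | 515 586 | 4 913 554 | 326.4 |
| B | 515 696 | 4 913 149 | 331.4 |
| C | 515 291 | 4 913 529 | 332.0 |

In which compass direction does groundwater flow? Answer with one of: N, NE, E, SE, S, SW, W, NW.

Differences from A: to B (Δx, Δy, Δh) = (110, -405, +5.0); to C = (-295, -25, +5.6).
Solve a·Δx + b·Δy = Δh: det = 110·(-25) − (-295)·(-405) = -122225.
∂h/∂x = [(+5.0)·(-25) − (+5.6)·(-405)] / -122225 = -0.01753
∂h/∂y = [110·(+5.6) − (-295)·(+5.0)] / -122225 = -0.01711
Flow = −∇h = (+0.01753 east, +0.01711 north), which points northeast.

NE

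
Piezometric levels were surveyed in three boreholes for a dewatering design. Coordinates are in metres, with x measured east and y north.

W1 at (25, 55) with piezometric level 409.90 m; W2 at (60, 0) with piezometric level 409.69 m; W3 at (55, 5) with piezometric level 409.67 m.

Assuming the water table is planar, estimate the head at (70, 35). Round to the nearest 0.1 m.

Differences from W1: to W2 (Δx, Δy, Δh) = (35, -55, -0.21); to W3 = (30, -50, -0.23).
Solve a·Δx + b·Δy = Δh: det = 35·(-50) − 30·(-55) = -100.
∂h/∂x = [(-0.21)·(-50) − (-0.23)·(-55)] / -100 = +0.02150
∂h/∂y = [35·(-0.23) − 30·(-0.21)] / -100 = +0.01750
h(70, 35) = 409.90 + (+0.02150)·(45) + (+0.01750)·(-20) = 409.90 +0.967 -0.350 = 410.517 m.

410.5 m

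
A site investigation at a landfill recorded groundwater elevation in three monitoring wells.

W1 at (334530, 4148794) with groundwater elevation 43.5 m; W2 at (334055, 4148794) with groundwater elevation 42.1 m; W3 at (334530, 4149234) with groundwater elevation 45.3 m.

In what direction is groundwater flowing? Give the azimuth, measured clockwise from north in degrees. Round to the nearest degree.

∂h/∂x = (42.1 − 43.5) / (334055 − 334530) = +0.002947
∂h/∂y = (45.3 − 43.5) / (4149234 − 4148794) = +0.004091
Flow direction (−∇h) has components (-0.002947 E, -0.004091 N).
Azimuth = atan2(E, N) = atan2(-0.002947, -0.004091) = 215.8° ≈ 216°.

216°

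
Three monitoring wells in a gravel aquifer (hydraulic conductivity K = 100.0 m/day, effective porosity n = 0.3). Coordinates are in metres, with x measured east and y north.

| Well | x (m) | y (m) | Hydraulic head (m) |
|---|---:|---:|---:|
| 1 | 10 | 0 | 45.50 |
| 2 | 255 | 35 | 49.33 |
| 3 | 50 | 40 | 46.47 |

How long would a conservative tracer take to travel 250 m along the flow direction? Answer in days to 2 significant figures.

Differences from 1: to 2 (Δx, Δy, Δh) = (245, 35, +3.83); to 3 = (40, 40, +0.97).
Solve a·Δx + b·Δy = Δh: det = 245·40 − 40·35 = 8400.
∂h/∂x = [(+3.83)·40 − (+0.97)·35] / 8400 = +0.01420
∂h/∂y = [245·(+0.97) − 40·(+3.83)] / 8400 = +0.01005
|∇h| = √(0.01420² + 0.01005²) = 0.0174
Seepage velocity v = K·i/n = 100.0 × 0.0174 / 0.3 = 5.8 m/day.
t = 250 / 5.8 = 43.1 days.

43 days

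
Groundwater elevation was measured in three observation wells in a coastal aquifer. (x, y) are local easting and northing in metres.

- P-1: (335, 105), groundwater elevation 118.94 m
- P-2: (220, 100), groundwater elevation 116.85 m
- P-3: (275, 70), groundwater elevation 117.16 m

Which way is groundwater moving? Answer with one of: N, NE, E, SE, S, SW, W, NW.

With h = a·x + b·y + c and P-1 as origin, the differences give:
  (-115)·a + (-5)·b = -2.09
  (-60)·a + (-35)·b = -1.78
Eliminate b (×(-35) and ×(-5), subtract): 3725·a = 64.250 → a = ∂h/∂x = +0.01725
Back-substitute: b = ∂h/∂y = +0.02129.
Flow = −∇h = (-0.01725 east, -0.02129 north), which points southwest.

SW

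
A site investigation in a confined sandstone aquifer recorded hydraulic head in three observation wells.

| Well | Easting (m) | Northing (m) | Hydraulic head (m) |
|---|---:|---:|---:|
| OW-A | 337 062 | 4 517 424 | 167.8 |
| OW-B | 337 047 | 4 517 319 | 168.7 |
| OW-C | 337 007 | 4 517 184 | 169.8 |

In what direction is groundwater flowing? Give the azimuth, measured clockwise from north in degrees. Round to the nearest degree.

343°

Differences from OW-A: to OW-B (Δx, Δy, Δh) = (-15, -105, +0.9); to OW-C = (-55, -240, +2.0).
Solve a·Δx + b·Δy = Δh: det = (-15)·(-240) − (-55)·(-105) = -2175.
∂h/∂x = [(+0.9)·(-240) − (+2.0)·(-105)] / -2175 = +0.002759
∂h/∂y = [(-15)·(+2.0) − (-55)·(+0.9)] / -2175 = -0.008966
Flow direction (−∇h) has components (-0.002759 E, +0.008966 N).
Azimuth = atan2(E, N) = atan2(-0.002759, +0.008966) = 342.9° ≈ 343°.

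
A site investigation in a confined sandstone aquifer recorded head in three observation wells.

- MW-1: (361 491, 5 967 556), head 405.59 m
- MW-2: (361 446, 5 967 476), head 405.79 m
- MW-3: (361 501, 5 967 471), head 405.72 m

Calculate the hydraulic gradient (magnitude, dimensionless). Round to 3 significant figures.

0.00222

Differences from MW-1: to MW-2 (Δx, Δy, Δh) = (-45, -80, +0.20); to MW-3 = (10, -85, +0.13).
Determinant of the coordinate differences = (-45)·(-85) − 10·(-80) = 4625.
∂h/∂x = [(+0.20)·(-85) − (+0.13)·(-80)] / 4625 = -0.001427
∂h/∂y = [(-45)·(+0.13) − 10·(+0.20)] / 4625 = -0.001697
|∇h| = √(-0.001427² + -0.001697²) = 0.002217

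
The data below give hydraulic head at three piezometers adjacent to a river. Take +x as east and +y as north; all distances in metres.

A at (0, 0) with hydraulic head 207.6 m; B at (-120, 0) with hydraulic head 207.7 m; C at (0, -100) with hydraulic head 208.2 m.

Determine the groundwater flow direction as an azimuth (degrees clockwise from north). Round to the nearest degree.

008°

∂h/∂x = (207.7 − 207.6) / (-120 − 0) = -0.0008333
∂h/∂y = (208.2 − 207.6) / (-100 − 0) = -0.006000
Flow direction (−∇h) has components (+0.0008333 E, +0.006000 N).
Azimuth = atan2(E, N) = atan2(+0.0008333, +0.006000) = 7.9° ≈ 008°.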